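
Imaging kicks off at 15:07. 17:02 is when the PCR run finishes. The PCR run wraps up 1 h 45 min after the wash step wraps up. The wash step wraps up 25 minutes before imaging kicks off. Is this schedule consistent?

The wash step ends at 15:07 − 25 min = 14:42.
The PCR run ends at 14:42 + 105 min = 16:27.
But the PCR run is also said to end at 17:02 — a 35-minute conflict.

No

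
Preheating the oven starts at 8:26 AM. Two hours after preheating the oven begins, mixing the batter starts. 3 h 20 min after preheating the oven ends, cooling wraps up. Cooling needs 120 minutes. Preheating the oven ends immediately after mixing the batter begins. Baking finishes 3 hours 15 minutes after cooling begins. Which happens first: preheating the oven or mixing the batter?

preheating the oven

Mixing the batter starts at 8:26 AM + 120 min = 10:26 AM.
Preheating the oven starts at 8:26 AM and mixing the batter starts at 10:26 AM, so preheating the oven is first.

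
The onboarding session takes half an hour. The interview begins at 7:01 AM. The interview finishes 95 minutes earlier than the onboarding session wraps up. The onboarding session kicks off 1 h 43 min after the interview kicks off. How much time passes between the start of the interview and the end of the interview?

The onboarding session starts at 7:01 AM + 103 min = 8:44 AM.
The onboarding session ends at 8:44 AM + 30 min = 9:14 AM.
The interview ends at 9:14 AM − 95 min = 7:39 AM.
From 7:01 AM to 7:39 AM is 38 minutes.

38 minutes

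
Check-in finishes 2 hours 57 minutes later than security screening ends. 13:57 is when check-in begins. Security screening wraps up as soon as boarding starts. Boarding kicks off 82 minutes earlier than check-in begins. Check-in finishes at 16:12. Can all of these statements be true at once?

Boarding starts at 13:57 − 82 min = 12:35.
So security screening ends at 12:35.
Check-in ends at 12:35 + 177 min = 15:32.
But check-in is also said to end at 16:12 — a 40-minute conflict.

No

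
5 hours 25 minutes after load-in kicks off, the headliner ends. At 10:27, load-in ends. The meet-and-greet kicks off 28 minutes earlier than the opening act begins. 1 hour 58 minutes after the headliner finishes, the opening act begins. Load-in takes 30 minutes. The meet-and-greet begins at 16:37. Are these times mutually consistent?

No

Load-in starts at 10:27 − 30 min = 09:57.
The headliner ends at 09:57 + 325 min = 15:22.
The opening act starts at 15:22 + 118 min = 17:20.
The meet-and-greet starts at 17:20 − 28 min = 16:52.
But the meet-and-greet is also said to start at 16:37 — a 15-minute conflict.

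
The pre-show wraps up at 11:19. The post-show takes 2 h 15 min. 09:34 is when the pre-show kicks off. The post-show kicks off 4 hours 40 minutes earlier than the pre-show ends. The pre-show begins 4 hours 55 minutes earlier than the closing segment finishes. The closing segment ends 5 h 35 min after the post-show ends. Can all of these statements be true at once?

Yes

The post-show starts at 11:19 − 280 min = 06:39.
The post-show ends at 06:39 + 135 min = 08:54.
The closing segment ends at 08:54 + 335 min = 14:29.
The pre-show starts at 14:29 − 295 min = 09:34.
That matches the stated 09:34, so the schedule is consistent.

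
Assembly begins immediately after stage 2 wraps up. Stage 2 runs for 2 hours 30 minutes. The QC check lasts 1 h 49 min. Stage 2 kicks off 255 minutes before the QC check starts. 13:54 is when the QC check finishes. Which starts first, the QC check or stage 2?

stage 2

The QC check starts at 13:54 − 109 min = 12:05.
Stage 2 starts at 12:05 − 255 min = 07:50.
The QC check starts at 12:05 and stage 2 starts at 07:50, so stage 2 is first.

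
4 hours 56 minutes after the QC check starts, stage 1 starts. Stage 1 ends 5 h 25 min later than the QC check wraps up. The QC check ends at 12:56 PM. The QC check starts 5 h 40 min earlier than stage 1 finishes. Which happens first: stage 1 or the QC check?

the QC check

Stage 1 ends at 12:56 PM + 325 min = 6:21 PM.
The QC check starts at 6:21 PM − 340 min = 12:41 PM.
Stage 1 starts at 12:41 PM + 296 min = 5:37 PM.
Stage 1 starts at 5:37 PM and the QC check starts at 12:41 PM, so the QC check is first.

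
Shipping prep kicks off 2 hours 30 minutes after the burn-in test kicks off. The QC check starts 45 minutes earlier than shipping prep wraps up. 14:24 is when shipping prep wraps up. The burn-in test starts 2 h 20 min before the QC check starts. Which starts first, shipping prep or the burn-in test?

the burn-in test

The QC check starts at 14:24 − 45 min = 13:39.
The burn-in test starts at 13:39 − 140 min = 11:19.
Shipping prep starts at 11:19 + 150 min = 13:49.
Shipping prep starts at 13:49 and the burn-in test starts at 11:19, so the burn-in test is first.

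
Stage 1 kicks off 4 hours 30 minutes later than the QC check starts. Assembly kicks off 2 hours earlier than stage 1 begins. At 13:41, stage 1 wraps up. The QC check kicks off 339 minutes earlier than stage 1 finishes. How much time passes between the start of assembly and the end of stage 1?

The QC check starts at 13:41 − 339 min = 08:02.
Stage 1 starts at 08:02 + 270 min = 12:32.
Assembly starts at 12:32 − 120 min = 10:32.
From 10:32 to 13:41 is 189 minutes.

189 minutes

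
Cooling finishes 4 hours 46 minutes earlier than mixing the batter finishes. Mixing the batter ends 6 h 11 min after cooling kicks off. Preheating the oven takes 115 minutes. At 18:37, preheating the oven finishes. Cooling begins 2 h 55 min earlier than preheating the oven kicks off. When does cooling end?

15:12

Preheating the oven starts at 18:37 − 115 min = 16:42.
Cooling starts at 16:42 − 175 min = 13:47.
Mixing the batter ends at 13:47 + 371 min = 19:58.
Cooling ends at 19:58 − 286 min = 15:12.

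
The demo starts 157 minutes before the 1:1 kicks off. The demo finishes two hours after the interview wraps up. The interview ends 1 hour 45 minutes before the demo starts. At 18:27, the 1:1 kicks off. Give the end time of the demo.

The demo starts at 18:27 − 157 min = 15:50.
The interview ends at 15:50 − 105 min = 14:05.
The demo ends at 14:05 + 120 min = 16:05.

16:05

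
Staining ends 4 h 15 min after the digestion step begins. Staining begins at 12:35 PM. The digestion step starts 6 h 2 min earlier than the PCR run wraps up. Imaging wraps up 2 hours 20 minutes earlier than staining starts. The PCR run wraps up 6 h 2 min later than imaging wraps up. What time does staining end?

2:30 PM

Imaging ends at 12:35 PM − 140 min = 10:15 AM.
The PCR run ends at 10:15 AM + 362 min = 4:17 PM.
The digestion step starts at 4:17 PM − 362 min = 10:15 AM.
Staining ends at 10:15 AM + 255 min = 2:30 PM.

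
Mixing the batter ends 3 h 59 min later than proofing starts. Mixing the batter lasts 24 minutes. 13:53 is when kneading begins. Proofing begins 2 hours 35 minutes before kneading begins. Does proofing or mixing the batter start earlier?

proofing

Proofing starts at 13:53 − 155 min = 11:18.
Mixing the batter ends at 11:18 + 239 min = 15:17.
Mixing the batter starts at 15:17 − 24 min = 14:53.
Proofing starts at 11:18 and mixing the batter starts at 14:53, so proofing is first.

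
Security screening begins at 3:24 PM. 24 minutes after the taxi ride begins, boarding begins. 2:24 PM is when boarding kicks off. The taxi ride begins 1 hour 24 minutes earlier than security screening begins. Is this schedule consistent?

The taxi ride starts at 3:24 PM − 84 min = 2:00 PM.
Boarding starts at 2:00 PM + 24 min = 2:24 PM.
That matches the stated 2:24 PM, so the schedule is consistent.

Yes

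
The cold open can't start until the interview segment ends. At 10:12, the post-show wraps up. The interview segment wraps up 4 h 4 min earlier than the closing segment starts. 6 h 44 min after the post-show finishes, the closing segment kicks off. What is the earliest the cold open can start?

The closing segment starts at 10:12 + 404 min = 16:56.
The interview segment ends at 16:56 − 244 min = 12:52.
The cold open is bounded by the interview segment, so the earliest it can start is 12:52.

12:52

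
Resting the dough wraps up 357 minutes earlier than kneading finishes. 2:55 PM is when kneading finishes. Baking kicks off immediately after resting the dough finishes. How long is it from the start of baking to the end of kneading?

5 h 57 min

Resting the dough ends at 2:55 PM − 357 min = 8:58 AM.
So baking starts at 8:58 AM.
From 8:58 AM to 2:55 PM is 5 h 57 min.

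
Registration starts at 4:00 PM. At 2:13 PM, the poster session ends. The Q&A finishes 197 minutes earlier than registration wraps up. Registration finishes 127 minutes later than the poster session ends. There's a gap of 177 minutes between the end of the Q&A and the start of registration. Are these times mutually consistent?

Registration ends at 2:13 PM + 127 min = 4:20 PM.
The Q&A ends at 4:20 PM − 197 min = 1:03 PM.
Registration starts at 1:03 PM + 177 min = 4:00 PM.
That matches the stated 4:00 PM, so the schedule is consistent.

Yes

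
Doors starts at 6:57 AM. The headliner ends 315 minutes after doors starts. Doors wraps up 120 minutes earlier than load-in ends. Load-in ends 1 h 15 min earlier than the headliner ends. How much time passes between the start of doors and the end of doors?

The headliner ends at 6:57 AM + 315 min = 12:12 PM.
Load-in ends at 12:12 PM − 75 min = 10:57 AM.
Doors ends at 10:57 AM − 120 min = 8:57 AM.
From 6:57 AM to 8:57 AM is 2 hours.

2 hours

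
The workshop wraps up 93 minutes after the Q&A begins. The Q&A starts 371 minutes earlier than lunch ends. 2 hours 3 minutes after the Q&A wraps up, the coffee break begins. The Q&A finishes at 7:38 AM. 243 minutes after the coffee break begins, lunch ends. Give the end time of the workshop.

The coffee break starts at 7:38 AM + 123 min = 9:41 AM.
Lunch ends at 9:41 AM + 243 min = 1:44 PM.
The Q&A starts at 1:44 PM − 371 min = 7:33 AM.
The workshop ends at 7:33 AM + 93 min = 9:06 AM.

9:06 AM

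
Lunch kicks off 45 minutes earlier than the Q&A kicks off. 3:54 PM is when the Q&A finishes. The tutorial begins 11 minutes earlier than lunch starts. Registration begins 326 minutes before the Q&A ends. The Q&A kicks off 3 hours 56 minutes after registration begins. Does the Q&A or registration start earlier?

registration

Registration starts at 3:54 PM − 326 min = 10:28 AM.
The Q&A starts at 10:28 AM + 236 min = 2:24 PM.
The Q&A starts at 2:24 PM and registration starts at 10:28 AM, so registration is first.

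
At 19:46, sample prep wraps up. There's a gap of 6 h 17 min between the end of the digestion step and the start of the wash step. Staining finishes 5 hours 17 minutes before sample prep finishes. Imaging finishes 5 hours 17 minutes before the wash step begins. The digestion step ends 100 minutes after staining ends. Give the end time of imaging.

17:09

Staining ends at 19:46 − 317 min = 14:29.
The digestion step ends at 14:29 + 100 min = 16:09.
The wash step starts at 16:09 + 377 min = 22:26.
Imaging ends at 22:26 − 317 min = 17:09.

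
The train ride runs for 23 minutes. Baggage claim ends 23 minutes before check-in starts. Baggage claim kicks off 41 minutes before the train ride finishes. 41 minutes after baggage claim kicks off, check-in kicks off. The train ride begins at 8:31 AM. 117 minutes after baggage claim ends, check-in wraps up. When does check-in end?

10:28 AM

The train ride ends at 8:31 AM + 23 min = 8:54 AM.
Baggage claim starts at 8:54 AM − 41 min = 8:13 AM.
Check-in starts at 8:13 AM + 41 min = 8:54 AM.
Baggage claim ends at 8:54 AM − 23 min = 8:31 AM.
Check-in ends at 8:31 AM + 117 min = 10:28 AM.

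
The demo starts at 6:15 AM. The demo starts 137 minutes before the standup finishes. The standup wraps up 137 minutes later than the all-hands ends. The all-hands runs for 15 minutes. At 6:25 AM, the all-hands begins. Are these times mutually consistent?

The all-hands ends at 6:25 AM + 15 min = 6:40 AM.
The standup ends at 6:40 AM + 137 min = 8:57 AM.
The demo starts at 8:57 AM − 137 min = 6:40 AM.
But the demo is also said to start at 6:15 AM — a 25-minute conflict.

No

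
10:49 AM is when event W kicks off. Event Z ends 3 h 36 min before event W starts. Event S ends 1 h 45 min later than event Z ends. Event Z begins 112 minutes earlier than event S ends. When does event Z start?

Event Z ends at 10:49 AM − 216 min = 7:13 AM.
Event S ends at 7:13 AM + 105 min = 8:58 AM.
Event Z starts at 8:58 AM − 112 min = 7:06 AM.

7:06 AM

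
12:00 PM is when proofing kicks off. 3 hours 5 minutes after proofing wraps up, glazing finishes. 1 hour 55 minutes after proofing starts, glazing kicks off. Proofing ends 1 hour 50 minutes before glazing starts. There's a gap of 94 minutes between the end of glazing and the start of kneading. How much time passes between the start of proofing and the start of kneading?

Glazing starts at 12:00 PM + 115 min = 1:55 PM.
Proofing ends at 1:55 PM − 110 min = 12:05 PM.
Glazing ends at 12:05 PM + 185 min = 3:10 PM.
Kneading starts at 3:10 PM + 94 min = 4:44 PM.
From 12:00 PM to 4:44 PM is 4 h 44 min.

4 h 44 min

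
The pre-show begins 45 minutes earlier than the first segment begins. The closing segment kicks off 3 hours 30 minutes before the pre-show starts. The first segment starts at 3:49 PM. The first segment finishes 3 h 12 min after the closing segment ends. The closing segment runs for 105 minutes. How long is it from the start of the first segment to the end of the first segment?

42 minutes

The pre-show starts at 3:49 PM − 45 min = 3:04 PM.
The closing segment starts at 3:04 PM − 210 min = 11:34 AM.
The closing segment ends at 11:34 AM + 105 min = 1:19 PM.
The first segment ends at 1:19 PM + 192 min = 4:31 PM.
From 3:49 PM to 4:31 PM is 42 minutes.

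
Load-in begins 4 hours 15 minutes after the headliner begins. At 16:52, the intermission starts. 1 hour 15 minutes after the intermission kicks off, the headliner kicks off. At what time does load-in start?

22:22

The headliner starts at 16:52 + 75 min = 18:07.
Load-in starts at 18:07 + 255 min = 22:22.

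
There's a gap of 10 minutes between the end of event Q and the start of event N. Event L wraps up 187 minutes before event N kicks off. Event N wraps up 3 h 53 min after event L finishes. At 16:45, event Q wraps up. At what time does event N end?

17:41

Event N starts at 16:45 + 10 min = 16:55.
Event L ends at 16:55 − 187 min = 13:48.
Event N ends at 13:48 + 233 min = 17:41.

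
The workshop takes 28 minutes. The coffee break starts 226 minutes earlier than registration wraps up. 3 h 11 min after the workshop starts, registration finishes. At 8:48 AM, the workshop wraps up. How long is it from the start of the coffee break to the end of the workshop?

63 minutes

The workshop starts at 8:48 AM − 28 min = 8:20 AM.
Registration ends at 8:20 AM + 191 min = 11:31 AM.
The coffee break starts at 11:31 AM − 226 min = 7:45 AM.
From 7:45 AM to 8:48 AM is 63 minutes.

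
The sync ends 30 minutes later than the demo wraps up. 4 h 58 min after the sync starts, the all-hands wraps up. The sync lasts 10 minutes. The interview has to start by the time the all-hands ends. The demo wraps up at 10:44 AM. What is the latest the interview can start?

The sync ends at 10:44 AM + 30 min = 11:14 AM.
The sync starts at 11:14 AM − 10 min = 11:04 AM.
The all-hands ends at 11:04 AM + 298 min = 4:02 PM.
The interview is bounded by the all-hands, so the latest it can start is 4:02 PM.

4:02 PM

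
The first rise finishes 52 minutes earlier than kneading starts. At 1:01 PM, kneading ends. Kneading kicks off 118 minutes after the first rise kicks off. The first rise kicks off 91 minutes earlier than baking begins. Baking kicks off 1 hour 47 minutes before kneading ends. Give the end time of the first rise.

10:49 AM

Baking starts at 1:01 PM − 107 min = 11:14 AM.
The first rise starts at 11:14 AM − 91 min = 9:43 AM.
Kneading starts at 9:43 AM + 118 min = 11:41 AM.
The first rise ends at 11:41 AM − 52 min = 10:49 AM.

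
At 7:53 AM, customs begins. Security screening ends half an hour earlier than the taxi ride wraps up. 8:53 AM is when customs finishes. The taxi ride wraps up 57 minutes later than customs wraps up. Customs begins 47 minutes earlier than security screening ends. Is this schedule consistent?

The taxi ride ends at 8:53 AM + 57 min = 9:50 AM.
Security screening ends at 9:50 AM − 30 min = 9:20 AM.
Customs starts at 9:20 AM − 47 min = 8:33 AM.
But customs is also said to start at 7:53 AM — a 40-minute conflict.

No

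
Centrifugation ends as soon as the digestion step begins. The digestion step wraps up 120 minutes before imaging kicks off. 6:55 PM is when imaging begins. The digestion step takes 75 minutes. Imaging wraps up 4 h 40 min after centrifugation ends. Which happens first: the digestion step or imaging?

the digestion step

The digestion step ends at 6:55 PM − 120 min = 4:55 PM.
The digestion step starts at 4:55 PM − 75 min = 3:40 PM.
The digestion step starts at 3:40 PM and imaging starts at 6:55 PM, so the digestion step is first.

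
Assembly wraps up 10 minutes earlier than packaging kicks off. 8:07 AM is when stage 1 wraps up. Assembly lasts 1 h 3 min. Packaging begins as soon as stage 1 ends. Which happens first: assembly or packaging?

Packaging starts at 8:07 AM.
Assembly ends at 8:07 AM − 10 min = 7:57 AM.
Assembly starts at 7:57 AM − 63 min = 6:54 AM.
Assembly starts at 6:54 AM and packaging starts at 8:07 AM, so assembly is first.

assembly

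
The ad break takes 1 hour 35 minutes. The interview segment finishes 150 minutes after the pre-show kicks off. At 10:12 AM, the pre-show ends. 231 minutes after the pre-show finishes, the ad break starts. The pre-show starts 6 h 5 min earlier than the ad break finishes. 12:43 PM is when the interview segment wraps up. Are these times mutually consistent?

No

The ad break starts at 10:12 AM + 231 min = 2:03 PM.
The ad break ends at 2:03 PM + 95 min = 3:38 PM.
The pre-show starts at 3:38 PM − 365 min = 9:33 AM.
The interview segment ends at 9:33 AM + 150 min = 12:03 PM.
But the interview segment is also said to end at 12:43 PM — a 40-minute conflict.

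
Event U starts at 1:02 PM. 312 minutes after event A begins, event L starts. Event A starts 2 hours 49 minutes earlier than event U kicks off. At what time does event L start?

3:25 PM

Event A starts at 1:02 PM − 169 min = 10:13 AM.
Event L starts at 10:13 AM + 312 min = 3:25 PM.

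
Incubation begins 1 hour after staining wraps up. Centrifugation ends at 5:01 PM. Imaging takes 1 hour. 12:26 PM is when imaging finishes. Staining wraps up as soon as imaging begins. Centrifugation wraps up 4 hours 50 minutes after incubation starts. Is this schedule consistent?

Imaging starts at 12:26 PM − 60 min = 11:26 AM.
So staining ends at 11:26 AM.
Incubation starts at 11:26 AM + 60 min = 12:26 PM.
Centrifugation ends at 12:26 PM + 290 min = 5:16 PM.
But centrifugation is also said to end at 5:01 PM — a 15-minute conflict.

No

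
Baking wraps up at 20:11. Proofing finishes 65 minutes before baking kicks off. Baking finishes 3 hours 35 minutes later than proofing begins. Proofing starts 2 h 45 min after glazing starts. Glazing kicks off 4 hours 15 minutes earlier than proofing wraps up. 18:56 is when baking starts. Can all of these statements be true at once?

Proofing ends at 18:56 − 65 min = 17:51.
Glazing starts at 17:51 − 255 min = 13:36.
Proofing starts at 13:36 + 165 min = 16:21.
Baking ends at 16:21 + 215 min = 19:56.
But baking is also said to end at 20:11 — a 15-minute conflict.

No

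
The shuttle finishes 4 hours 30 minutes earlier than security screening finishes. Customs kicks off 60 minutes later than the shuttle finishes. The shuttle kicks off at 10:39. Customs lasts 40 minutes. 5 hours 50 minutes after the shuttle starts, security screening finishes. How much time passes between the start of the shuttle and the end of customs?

3 hours

Security screening ends at 10:39 + 350 min = 16:29.
The shuttle ends at 16:29 − 270 min = 11:59.
Customs starts at 11:59 + 60 min = 12:59.
Customs ends at 12:59 + 40 min = 13:39.
From 10:39 to 13:39 is 3 hours.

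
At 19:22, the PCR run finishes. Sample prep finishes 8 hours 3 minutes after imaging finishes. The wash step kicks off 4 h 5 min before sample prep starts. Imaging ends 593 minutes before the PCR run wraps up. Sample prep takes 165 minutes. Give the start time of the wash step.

Imaging ends at 19:22 − 593 min = 09:29.
Sample prep ends at 09:29 + 483 min = 17:32.
Sample prep starts at 17:32 − 165 min = 14:47.
The wash step starts at 14:47 − 245 min = 10:42.

10:42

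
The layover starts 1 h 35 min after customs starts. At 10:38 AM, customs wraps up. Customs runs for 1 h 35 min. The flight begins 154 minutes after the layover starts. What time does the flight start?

1:12 PM

Customs starts at 10:38 AM − 95 min = 9:03 AM.
The layover starts at 9:03 AM + 95 min = 10:38 AM.
The flight starts at 10:38 AM + 154 min = 1:12 PM.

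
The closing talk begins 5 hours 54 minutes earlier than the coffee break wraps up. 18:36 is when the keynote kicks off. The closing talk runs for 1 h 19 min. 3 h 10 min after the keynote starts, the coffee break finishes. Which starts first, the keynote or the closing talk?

The coffee break ends at 18:36 + 190 min = 21:46.
The closing talk starts at 21:46 − 354 min = 15:52.
The keynote starts at 18:36 and the closing talk starts at 15:52, so the closing talk is first.

the closing talk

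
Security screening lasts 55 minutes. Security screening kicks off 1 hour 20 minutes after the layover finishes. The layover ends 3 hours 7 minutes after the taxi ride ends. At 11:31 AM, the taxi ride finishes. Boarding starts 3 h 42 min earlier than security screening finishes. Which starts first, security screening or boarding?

The layover ends at 11:31 AM + 187 min = 2:38 PM.
Security screening starts at 2:38 PM + 80 min = 3:58 PM.
Security screening ends at 3:58 PM + 55 min = 4:53 PM.
Boarding starts at 4:53 PM − 222 min = 1:11 PM.
Security screening starts at 3:58 PM and boarding starts at 1:11 PM, so boarding is first.

boarding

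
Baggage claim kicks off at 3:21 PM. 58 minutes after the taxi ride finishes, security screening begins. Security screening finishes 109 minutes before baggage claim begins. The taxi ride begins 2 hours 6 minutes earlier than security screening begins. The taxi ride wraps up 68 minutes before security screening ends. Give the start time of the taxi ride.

Security screening ends at 3:21 PM − 109 min = 1:32 PM.
The taxi ride ends at 1:32 PM − 68 min = 12:24 PM.
Security screening starts at 12:24 PM + 58 min = 1:22 PM.
The taxi ride starts at 1:22 PM − 126 min = 11:16 AM.

11:16 AM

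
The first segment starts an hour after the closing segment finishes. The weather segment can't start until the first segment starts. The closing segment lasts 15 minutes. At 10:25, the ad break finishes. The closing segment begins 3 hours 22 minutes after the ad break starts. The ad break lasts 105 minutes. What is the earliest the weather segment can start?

13:17

The ad break starts at 10:25 − 105 min = 08:40.
The closing segment starts at 08:40 + 202 min = 12:02.
The closing segment ends at 12:02 + 15 min = 12:17.
The first segment starts at 12:17 + 60 min = 13:17.
The weather segment is bounded by the first segment, so the earliest it can start is 13:17.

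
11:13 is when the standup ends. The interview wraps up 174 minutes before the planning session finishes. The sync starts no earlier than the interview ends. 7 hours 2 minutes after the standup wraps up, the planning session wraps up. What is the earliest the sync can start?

15:21

The planning session ends at 11:13 + 422 min = 18:15.
The interview ends at 18:15 − 174 min = 15:21.
The sync is bounded by the interview, so the earliest it can start is 15:21.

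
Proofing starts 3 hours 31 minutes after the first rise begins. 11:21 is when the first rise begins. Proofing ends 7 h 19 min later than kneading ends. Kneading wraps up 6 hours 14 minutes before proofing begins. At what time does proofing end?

Proofing starts at 11:21 + 211 min = 14:52.
Kneading ends at 14:52 − 374 min = 08:38.
Proofing ends at 08:38 + 439 min = 15:57.

15:57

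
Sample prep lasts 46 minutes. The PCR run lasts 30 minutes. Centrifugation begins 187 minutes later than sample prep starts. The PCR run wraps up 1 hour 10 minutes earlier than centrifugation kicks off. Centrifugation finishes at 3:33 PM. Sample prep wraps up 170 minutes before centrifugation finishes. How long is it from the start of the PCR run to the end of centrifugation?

2 h 9 min

Sample prep ends at 3:33 PM − 170 min = 12:43 PM.
Sample prep starts at 12:43 PM − 46 min = 11:57 AM.
Centrifugation starts at 11:57 AM + 187 min = 3:04 PM.
The PCR run ends at 3:04 PM − 70 min = 1:54 PM.
The PCR run starts at 1:54 PM − 30 min = 1:24 PM.
From 1:24 PM to 3:33 PM is 2 h 9 min.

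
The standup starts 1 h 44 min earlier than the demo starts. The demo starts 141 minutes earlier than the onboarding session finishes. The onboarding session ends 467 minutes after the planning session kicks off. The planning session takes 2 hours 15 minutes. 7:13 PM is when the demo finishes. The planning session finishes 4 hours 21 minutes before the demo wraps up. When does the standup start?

The planning session ends at 7:13 PM − 261 min = 2:52 PM.
The planning session starts at 2:52 PM − 135 min = 12:37 PM.
The onboarding session ends at 12:37 PM + 467 min = 8:24 PM.
The demo starts at 8:24 PM − 141 min = 6:03 PM.
The standup starts at 6:03 PM − 104 min = 4:19 PM.

4:19 PM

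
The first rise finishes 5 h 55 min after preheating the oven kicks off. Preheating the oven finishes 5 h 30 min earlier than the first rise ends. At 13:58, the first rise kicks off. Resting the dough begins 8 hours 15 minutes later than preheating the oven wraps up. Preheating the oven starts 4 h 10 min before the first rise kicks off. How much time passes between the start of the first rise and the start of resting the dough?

4 hours 30 minutes

Preheating the oven starts at 13:58 − 250 min = 09:48.
The first rise ends at 09:48 + 355 min = 15:43.
Preheating the oven ends at 15:43 − 330 min = 10:13.
Resting the dough starts at 10:13 + 495 min = 18:28.
From 13:58 to 18:28 is 4 hours 30 minutes.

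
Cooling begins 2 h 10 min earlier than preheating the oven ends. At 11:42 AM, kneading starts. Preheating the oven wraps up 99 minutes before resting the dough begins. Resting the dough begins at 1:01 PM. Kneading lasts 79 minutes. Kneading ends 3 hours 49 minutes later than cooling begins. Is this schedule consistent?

Yes

Preheating the oven ends at 1:01 PM − 99 min = 11:22 AM.
Cooling starts at 11:22 AM − 130 min = 9:12 AM.
Kneading ends at 9:12 AM + 229 min = 1:01 PM.
Kneading starts at 1:01 PM − 79 min = 11:42 AM.
That matches the stated 11:42 AM, so the schedule is consistent.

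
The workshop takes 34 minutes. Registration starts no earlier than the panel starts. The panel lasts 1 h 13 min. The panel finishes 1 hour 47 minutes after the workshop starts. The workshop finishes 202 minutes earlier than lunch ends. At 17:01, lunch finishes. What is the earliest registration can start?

The workshop ends at 17:01 − 202 min = 13:39.
The workshop starts at 13:39 − 34 min = 13:05.
The panel ends at 13:05 + 107 min = 14:52.
The panel starts at 14:52 − 73 min = 13:39.
Registration is bounded by the panel, so the earliest it can start is 13:39.

13:39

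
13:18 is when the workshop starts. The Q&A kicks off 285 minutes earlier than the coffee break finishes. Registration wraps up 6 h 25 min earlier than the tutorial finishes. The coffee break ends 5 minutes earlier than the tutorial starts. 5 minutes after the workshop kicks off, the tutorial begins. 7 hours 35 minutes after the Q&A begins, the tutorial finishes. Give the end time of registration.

09:43

The tutorial starts at 13:18 + 5 min = 13:23.
The coffee break ends at 13:23 − 5 min = 13:18.
The Q&A starts at 13:18 − 285 min = 08:33.
The tutorial ends at 08:33 + 455 min = 16:08.
Registration ends at 16:08 − 385 min = 09:43.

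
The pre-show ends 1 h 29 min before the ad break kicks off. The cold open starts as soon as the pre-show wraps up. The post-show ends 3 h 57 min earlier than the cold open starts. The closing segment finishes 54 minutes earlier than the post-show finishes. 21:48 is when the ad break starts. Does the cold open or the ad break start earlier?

The pre-show ends at 21:48 − 89 min = 20:19.
So the cold open starts at 20:19.
The cold open starts at 20:19 and the ad break starts at 21:48, so the cold open is first.

the cold open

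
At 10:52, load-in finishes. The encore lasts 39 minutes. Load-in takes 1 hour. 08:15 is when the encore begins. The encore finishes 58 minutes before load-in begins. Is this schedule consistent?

Load-in starts at 10:52 − 60 min = 09:52.
The encore ends at 09:52 − 58 min = 08:54.
The encore starts at 08:54 − 39 min = 08:15.
That matches the stated 08:15, so the schedule is consistent.

Yes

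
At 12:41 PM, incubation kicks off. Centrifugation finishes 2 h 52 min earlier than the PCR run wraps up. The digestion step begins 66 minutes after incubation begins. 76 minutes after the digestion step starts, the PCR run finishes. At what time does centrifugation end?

12:11 PM

The digestion step starts at 12:41 PM + 66 min = 1:47 PM.
The PCR run ends at 1:47 PM + 76 min = 3:03 PM.
Centrifugation ends at 3:03 PM − 172 min = 12:11 PM.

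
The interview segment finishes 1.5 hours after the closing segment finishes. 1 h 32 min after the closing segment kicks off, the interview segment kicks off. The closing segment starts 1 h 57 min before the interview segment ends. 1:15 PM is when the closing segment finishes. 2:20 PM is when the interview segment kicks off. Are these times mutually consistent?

The interview segment ends at 1:15 PM + 90 min = 2:45 PM.
The closing segment starts at 2:45 PM − 117 min = 12:48 PM.
The interview segment starts at 12:48 PM + 92 min = 2:20 PM.
That matches the stated 2:20 PM, so the schedule is consistent.

Yes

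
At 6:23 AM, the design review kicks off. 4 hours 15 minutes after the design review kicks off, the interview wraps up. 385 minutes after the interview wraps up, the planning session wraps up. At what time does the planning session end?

The interview ends at 6:23 AM + 255 min = 10:38 AM.
The planning session ends at 10:38 AM + 385 min = 5:03 PM.

5:03 PM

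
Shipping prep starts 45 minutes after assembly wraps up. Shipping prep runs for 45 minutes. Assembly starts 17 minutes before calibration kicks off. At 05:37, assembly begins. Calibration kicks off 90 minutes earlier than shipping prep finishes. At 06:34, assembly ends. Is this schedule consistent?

No

Shipping prep starts at 06:34 + 45 min = 07:19.
Shipping prep ends at 07:19 + 45 min = 08:04.
Calibration starts at 08:04 − 90 min = 06:34.
Assembly starts at 06:34 − 17 min = 06:17.
But assembly is also said to start at 05:37 — a 40-minute conflict.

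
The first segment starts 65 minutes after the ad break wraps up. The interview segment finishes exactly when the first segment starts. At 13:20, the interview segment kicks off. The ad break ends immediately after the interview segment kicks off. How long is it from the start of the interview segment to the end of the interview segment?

1 h 5 min

The ad break ends at 13:20.
The first segment starts at 13:20 + 65 min = 14:25.
So the interview segment ends at 14:25.
From 13:20 to 14:25 is 1 h 5 min.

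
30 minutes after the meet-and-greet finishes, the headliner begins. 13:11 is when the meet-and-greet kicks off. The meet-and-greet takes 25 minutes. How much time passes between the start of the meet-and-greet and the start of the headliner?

The meet-and-greet ends at 13:11 + 25 min = 13:36.
The headliner starts at 13:36 + 30 min = 14:06.
From 13:11 to 14:06 is 55 minutes.

55 minutes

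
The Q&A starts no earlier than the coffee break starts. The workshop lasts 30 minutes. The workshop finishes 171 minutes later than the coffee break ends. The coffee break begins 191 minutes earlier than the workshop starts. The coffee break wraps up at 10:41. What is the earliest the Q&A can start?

09:51

The workshop ends at 10:41 + 171 min = 13:32.
The workshop starts at 13:32 − 30 min = 13:02.
The coffee break starts at 13:02 − 191 min = 09:51.
The Q&A is bounded by the coffee break, so the earliest it can start is 09:51.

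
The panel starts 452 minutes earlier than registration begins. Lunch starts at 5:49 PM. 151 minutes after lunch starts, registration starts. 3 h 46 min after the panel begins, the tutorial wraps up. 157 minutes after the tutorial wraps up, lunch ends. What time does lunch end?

Registration starts at 5:49 PM + 151 min = 8:20 PM.
The panel starts at 8:20 PM − 452 min = 12:48 PM.
The tutorial ends at 12:48 PM + 226 min = 4:34 PM.
Lunch ends at 4:34 PM + 157 min = 7:11 PM.

7:11 PM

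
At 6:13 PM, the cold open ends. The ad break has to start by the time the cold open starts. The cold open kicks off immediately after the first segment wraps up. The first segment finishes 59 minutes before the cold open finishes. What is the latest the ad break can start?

5:14 PM

The first segment ends at 6:13 PM − 59 min = 5:14 PM.
So the cold open starts at 5:14 PM.
The ad break is bounded by the cold open, so the latest it can start is 5:14 PM.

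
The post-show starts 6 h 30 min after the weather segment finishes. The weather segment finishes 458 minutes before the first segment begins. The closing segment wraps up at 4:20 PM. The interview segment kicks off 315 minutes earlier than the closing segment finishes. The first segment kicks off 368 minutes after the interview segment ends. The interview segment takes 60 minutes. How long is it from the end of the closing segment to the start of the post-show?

45 minutes

The interview segment starts at 4:20 PM − 315 min = 11:05 AM.
The interview segment ends at 11:05 AM + 60 min = 12:05 PM.
The first segment starts at 12:05 PM + 368 min = 6:13 PM.
The weather segment ends at 6:13 PM − 458 min = 10:35 AM.
The post-show starts at 10:35 AM + 390 min = 5:05 PM.
From 4:20 PM to 5:05 PM is 45 minutes.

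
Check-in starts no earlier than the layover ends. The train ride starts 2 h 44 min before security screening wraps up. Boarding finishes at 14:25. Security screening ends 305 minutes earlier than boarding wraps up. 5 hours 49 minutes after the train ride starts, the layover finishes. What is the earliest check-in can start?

12:25

Security screening ends at 14:25 − 305 min = 09:20.
The train ride starts at 09:20 − 164 min = 06:36.
The layover ends at 06:36 + 349 min = 12:25.
Check-in is bounded by the layover, so the earliest it can start is 12:25.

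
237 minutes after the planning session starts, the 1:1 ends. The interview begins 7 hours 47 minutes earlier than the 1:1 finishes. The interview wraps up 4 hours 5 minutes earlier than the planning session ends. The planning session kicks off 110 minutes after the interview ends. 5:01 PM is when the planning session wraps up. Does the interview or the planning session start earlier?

the interview

The interview ends at 5:01 PM − 245 min = 12:56 PM.
The planning session starts at 12:56 PM + 110 min = 2:46 PM.
The 1:1 ends at 2:46 PM + 237 min = 6:43 PM.
The interview starts at 6:43 PM − 467 min = 10:56 AM.
The interview starts at 10:56 AM and the planning session starts at 2:46 PM, so the interview is first.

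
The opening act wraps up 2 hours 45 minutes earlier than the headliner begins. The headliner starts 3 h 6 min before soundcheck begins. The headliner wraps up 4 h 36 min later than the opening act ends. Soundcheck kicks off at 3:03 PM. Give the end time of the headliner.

1:48 PM

The headliner starts at 3:03 PM − 186 min = 11:57 AM.
The opening act ends at 11:57 AM − 165 min = 9:12 AM.
The headliner ends at 9:12 AM + 276 min = 1:48 PM.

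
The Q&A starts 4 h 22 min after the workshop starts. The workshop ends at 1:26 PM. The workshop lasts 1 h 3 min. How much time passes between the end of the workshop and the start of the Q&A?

The workshop starts at 1:26 PM − 63 min = 12:23 PM.
The Q&A starts at 12:23 PM + 262 min = 4:45 PM.
From 1:26 PM to 4:45 PM is 3 hours 19 minutes.

3 hours 19 minutes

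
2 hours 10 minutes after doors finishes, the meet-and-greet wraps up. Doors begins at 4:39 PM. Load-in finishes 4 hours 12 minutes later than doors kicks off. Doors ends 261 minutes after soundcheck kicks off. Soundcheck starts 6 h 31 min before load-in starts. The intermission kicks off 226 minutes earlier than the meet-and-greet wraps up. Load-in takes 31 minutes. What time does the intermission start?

4:34 PM

Load-in ends at 4:39 PM + 252 min = 8:51 PM.
Load-in starts at 8:51 PM − 31 min = 8:20 PM.
Soundcheck starts at 8:20 PM − 391 min = 1:49 PM.
Doors ends at 1:49 PM + 261 min = 6:10 PM.
The meet-and-greet ends at 6:10 PM + 130 min = 8:20 PM.
The intermission starts at 8:20 PM − 226 min = 4:34 PM.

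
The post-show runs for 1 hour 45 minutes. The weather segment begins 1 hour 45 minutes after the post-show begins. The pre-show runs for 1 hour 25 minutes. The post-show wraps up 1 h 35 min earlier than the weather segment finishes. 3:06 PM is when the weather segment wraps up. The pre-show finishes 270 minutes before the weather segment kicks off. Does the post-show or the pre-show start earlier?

the pre-show

The post-show ends at 3:06 PM − 95 min = 1:31 PM.
The post-show starts at 1:31 PM − 105 min = 11:46 AM.
The weather segment starts at 11:46 AM + 105 min = 1:31 PM.
The pre-show ends at 1:31 PM − 270 min = 9:01 AM.
The pre-show starts at 9:01 AM − 85 min = 7:36 AM.
The post-show starts at 11:46 AM and the pre-show starts at 7:36 AM, so the pre-show is first.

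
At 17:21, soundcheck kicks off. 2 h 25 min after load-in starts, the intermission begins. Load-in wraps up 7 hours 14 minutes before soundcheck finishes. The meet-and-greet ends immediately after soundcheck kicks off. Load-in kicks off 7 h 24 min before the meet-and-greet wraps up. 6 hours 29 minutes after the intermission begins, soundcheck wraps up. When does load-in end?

11:37

The meet-and-greet ends at 17:21.
Load-in starts at 17:21 − 444 min = 09:57.
The intermission starts at 09:57 + 145 min = 12:22.
Soundcheck ends at 12:22 + 389 min = 18:51.
Load-in ends at 18:51 − 434 min = 11:37.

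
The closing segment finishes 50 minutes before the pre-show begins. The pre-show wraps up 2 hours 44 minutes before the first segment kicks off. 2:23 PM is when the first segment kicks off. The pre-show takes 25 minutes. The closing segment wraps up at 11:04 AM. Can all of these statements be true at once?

No

The pre-show ends at 2:23 PM − 164 min = 11:39 AM.
The pre-show starts at 11:39 AM − 25 min = 11:14 AM.
The closing segment ends at 11:14 AM − 50 min = 10:24 AM.
But the closing segment is also said to end at 11:04 AM — a 40-minute conflict.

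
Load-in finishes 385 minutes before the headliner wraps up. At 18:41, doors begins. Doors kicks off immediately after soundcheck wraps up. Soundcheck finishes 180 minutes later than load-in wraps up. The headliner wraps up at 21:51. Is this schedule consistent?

No

Load-in ends at 21:51 − 385 min = 15:26.
Soundcheck ends at 15:26 + 180 min = 18:26.
So doors starts at 18:26.
But doors is also said to start at 18:41 — a 15-minute conflict.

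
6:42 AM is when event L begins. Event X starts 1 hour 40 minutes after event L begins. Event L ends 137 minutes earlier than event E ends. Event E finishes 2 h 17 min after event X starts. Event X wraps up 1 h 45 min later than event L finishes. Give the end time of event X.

Event X starts at 6:42 AM + 100 min = 8:22 AM.
Event E ends at 8:22 AM + 137 min = 10:39 AM.
Event L ends at 10:39 AM − 137 min = 8:22 AM.
Event X ends at 8:22 AM + 105 min = 10:07 AM.

10:07 AM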